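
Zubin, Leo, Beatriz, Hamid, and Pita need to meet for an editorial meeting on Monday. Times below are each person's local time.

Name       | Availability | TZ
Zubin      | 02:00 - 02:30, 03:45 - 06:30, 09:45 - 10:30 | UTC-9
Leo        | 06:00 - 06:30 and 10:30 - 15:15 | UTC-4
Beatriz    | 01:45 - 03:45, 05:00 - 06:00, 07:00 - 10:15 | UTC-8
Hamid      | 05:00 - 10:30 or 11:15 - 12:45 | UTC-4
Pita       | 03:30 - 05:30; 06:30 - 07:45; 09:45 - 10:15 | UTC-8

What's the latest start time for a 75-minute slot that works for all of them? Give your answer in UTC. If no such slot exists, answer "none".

Zubin in UTC: 11:00-11:30, 12:45-15:30, 18:45-19:30 (add 9h to convert from UTC-9).
Leo in UTC: 10:00-10:30, 14:30-19:15 (add 4h to convert from UTC-4).
Beatriz in UTC: 09:45-11:45, 13:00-14:00, 15:00-18:15 (add 8h to convert from UTC-8).
Hamid in UTC: 09:00-14:30, 15:15-16:45 (add 4h to convert from UTC-4).
Pita in UTC: 11:30-13:30, 14:30-15:45, 17:45-18:15 (add 8h to convert from UTC-8).
Zubin ∩ Leo: 14:30-15:30, 18:45-19:15.
Zubin ∩ Leo ∩ Beatriz: 15:00-15:30.
Zubin ∩ Leo ∩ Beatriz ∩ Hamid: 15:15-15:30.
Zubin ∩ Leo ∩ Beatriz ∩ Hamid ∩ Pita: 15:15-15:30.
No common window is at least 75 minutes long.

none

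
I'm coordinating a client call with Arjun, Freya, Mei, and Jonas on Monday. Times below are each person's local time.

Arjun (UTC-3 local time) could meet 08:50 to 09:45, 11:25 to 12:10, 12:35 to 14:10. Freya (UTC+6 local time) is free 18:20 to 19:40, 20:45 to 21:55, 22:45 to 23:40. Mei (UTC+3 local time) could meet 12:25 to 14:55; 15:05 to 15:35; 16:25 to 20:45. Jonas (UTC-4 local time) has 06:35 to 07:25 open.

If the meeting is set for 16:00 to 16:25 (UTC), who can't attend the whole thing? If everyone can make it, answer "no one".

Arjun in UTC: 11:50-12:45, 14:25-15:10, 15:35-17:10 (add 3h to convert from UTC-3).
Freya in UTC: 12:20-13:40, 14:45-15:55, 16:45-17:40 (subtract 6h to convert from UTC+6).
Mei in UTC: 09:25-11:55, 12:05-12:35, 13:25-17:45 (subtract 3h to convert from UTC+3).
Jonas in UTC: 10:35-11:25 (add 4h to convert from UTC-4).
Arjun: free for 16:00-16:25. Freya: not fully free for 16:00-16:25. Mei: free for 16:00-16:25. Jonas: not fully free for 16:00-16:25.

Freya, Jonas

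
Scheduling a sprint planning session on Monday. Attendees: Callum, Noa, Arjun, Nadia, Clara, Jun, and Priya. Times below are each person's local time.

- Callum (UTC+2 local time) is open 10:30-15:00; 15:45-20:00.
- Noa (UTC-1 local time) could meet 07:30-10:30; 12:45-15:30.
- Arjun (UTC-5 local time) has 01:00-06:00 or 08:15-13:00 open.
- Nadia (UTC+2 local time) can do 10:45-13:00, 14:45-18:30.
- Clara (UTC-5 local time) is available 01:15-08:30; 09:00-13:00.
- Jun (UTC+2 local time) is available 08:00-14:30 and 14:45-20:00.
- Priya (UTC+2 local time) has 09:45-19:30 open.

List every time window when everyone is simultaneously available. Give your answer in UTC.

Callum in UTC: 08:30-13:00, 13:45-18:00 (subtract 2h to convert from UTC+2).
Noa in UTC: 08:30-11:30, 13:45-16:30 (add 1h to convert from UTC-1).
Arjun in UTC: 06:00-11:00, 13:15-18:00 (add 5h to convert from UTC-5).
Nadia in UTC: 08:45-11:00, 12:45-16:30 (subtract 2h to convert from UTC+2).
Clara in UTC: 06:15-13:30, 14:00-18:00 (add 5h to convert from UTC-5).
Jun in UTC: 06:00-12:30, 12:45-18:00 (subtract 2h to convert from UTC+2).
Priya in UTC: 07:45-17:30 (subtract 2h to convert from UTC+2).
Callum ∩ Noa: 08:30-11:30, 13:45-16:30.
Callum ∩ Noa ∩ Arjun: 08:30-11:00, 13:45-16:30.
Callum ∩ Noa ∩ Arjun ∩ Nadia: 08:45-11:00, 13:45-16:30.
Callum ∩ Noa ∩ Arjun ∩ Nadia ∩ Clara: 08:45-11:00, 14:00-16:30.
Callum ∩ Noa ∩ Arjun ∩ Nadia ∩ Clara ∩ Jun: 08:45-11:00, 14:00-16:30.
Callum ∩ Noa ∩ Arjun ∩ Nadia ∩ Clara ∩ Jun ∩ Priya: 08:45-11:00, 14:00-16:30.

08:45-11:00, 14:00-16:30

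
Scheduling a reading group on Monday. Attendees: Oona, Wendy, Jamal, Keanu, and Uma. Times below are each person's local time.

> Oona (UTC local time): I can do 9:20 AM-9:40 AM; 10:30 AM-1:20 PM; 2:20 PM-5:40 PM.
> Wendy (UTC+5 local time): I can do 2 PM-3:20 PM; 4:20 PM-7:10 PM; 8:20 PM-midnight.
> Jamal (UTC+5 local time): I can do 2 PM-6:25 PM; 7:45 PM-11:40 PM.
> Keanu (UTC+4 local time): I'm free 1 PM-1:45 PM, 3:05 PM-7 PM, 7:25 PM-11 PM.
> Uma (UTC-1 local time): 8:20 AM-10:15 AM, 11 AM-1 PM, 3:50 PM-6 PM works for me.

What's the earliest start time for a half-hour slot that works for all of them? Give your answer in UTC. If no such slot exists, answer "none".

Oona in UTC: 09:20-09:40, 10:30-13:20, 14:20-17:40.
Wendy in UTC: 09:00-10:20, 11:20-14:10, 15:20-19:00 (subtract 5h to convert from UTC+5).
Jamal in UTC: 09:00-13:25, 14:45-18:40 (subtract 5h to convert from UTC+5).
Keanu in UTC: 09:00-09:45, 11:05-15:00, 15:25-19:00 (subtract 4h to convert from UTC+4).
Uma in UTC: 09:20-11:15, 12:00-14:00, 16:50-19:00 (add 1h to convert from UTC-1).
Oona ∩ Wendy: 09:20-09:40, 11:20-13:20, 15:20-17:40.
Oona ∩ Wendy ∩ Jamal: 09:20-09:40, 11:20-13:20, 15:20-17:40.
Oona ∩ Wendy ∩ Jamal ∩ Keanu: 09:20-09:40, 11:20-13:20, 15:25-17:40.
Oona ∩ Wendy ∩ Jamal ∩ Keanu ∩ Uma: 09:20-09:40, 12:00-13:20, 16:50-17:40.
The first common window of at least 30 minutes is 12:00-13:20, so the earliest start is 12:00.

12:00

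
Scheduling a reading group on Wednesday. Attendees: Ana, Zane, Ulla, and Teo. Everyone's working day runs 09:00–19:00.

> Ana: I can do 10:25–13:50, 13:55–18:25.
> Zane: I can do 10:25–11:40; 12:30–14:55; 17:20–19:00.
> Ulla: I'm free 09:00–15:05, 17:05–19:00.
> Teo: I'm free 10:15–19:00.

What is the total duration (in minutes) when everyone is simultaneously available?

280

Ana ∩ Zane: 10:25-11:40, 12:30-13:50, 13:55-14:55, 17:20-18:25.
Ana ∩ Zane ∩ Ulla: 10:25-11:40, 12:30-13:50, 13:55-14:55, 17:20-18:25.
Ana ∩ Zane ∩ Ulla ∩ Teo: 10:25-11:40, 12:30-13:50, 13:55-14:55, 17:20-18:25.
So the common availability across everyone is 10:25-11:40, 12:30-13:50, 13:55-14:55, 17:20-18:25.
Summing the common windows: 75 + 80 + 60 + 65 = 280 minutes.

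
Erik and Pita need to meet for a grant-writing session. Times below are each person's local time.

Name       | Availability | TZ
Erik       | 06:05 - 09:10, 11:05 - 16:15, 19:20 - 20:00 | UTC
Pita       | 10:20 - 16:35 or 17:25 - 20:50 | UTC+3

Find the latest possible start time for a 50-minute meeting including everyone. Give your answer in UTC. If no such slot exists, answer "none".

15:25

Erik in UTC: 06:05-09:10, 11:05-16:15, 19:20-20:00.
Pita in UTC: 07:20-13:35, 14:25-17:50 (subtract 3h to convert from UTC+3).
Erik ∩ Pita: 07:20-09:10, 11:05-13:35, 14:25-16:15.
The last common window of at least 50 minutes is 14:25-16:15; a 50-minute meeting can start as late as 15:25 and still end by 16:15.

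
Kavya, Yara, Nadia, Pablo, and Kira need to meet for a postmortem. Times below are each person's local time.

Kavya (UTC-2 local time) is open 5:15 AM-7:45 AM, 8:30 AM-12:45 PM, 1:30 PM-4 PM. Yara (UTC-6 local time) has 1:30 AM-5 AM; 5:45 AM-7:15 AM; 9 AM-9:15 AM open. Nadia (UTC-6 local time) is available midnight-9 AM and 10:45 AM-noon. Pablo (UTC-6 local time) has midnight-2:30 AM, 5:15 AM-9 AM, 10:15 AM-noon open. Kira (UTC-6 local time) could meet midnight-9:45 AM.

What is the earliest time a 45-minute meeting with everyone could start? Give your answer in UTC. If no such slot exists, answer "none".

Kavya in UTC: 07:15-09:45, 10:30-14:45, 15:30-18:00 (add 2h to convert from UTC-2).
Yara in UTC: 07:30-11:00, 11:45-13:15, 15:00-15:15 (add 6h to convert from UTC-6).
Nadia in UTC: 06:00-15:00, 16:45-18:00 (add 6h to convert from UTC-6).
Pablo in UTC: 06:00-08:30, 11:15-15:00, 16:15-18:00 (add 6h to convert from UTC-6).
Kira in UTC: 06:00-15:45 (add 6h to convert from UTC-6).
Kavya ∩ Yara: 07:30-09:45, 10:30-11:00, 11:45-13:15.
Kavya ∩ Yara ∩ Nadia: 07:30-09:45, 10:30-11:00, 11:45-13:15.
Kavya ∩ Yara ∩ Nadia ∩ Pablo: 07:30-08:30, 11:45-13:15.
Kavya ∩ Yara ∩ Nadia ∩ Pablo ∩ Kira: 07:30-08:30, 11:45-13:15.
Those are the intersection windows.
The first common window of at least 45 minutes is 07:30-08:30, so the earliest start is 07:30.

07:30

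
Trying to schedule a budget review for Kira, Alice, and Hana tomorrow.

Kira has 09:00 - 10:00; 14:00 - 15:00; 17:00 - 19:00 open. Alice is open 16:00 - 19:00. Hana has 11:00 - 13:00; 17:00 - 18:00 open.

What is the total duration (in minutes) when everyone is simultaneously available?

60

Kira ∩ Alice: 17:00-19:00.
Kira ∩ Alice ∩ Hana: 17:00-18:00.
So the common availability across everyone is 17:00-18:00.
That's a single block of 60 minutes.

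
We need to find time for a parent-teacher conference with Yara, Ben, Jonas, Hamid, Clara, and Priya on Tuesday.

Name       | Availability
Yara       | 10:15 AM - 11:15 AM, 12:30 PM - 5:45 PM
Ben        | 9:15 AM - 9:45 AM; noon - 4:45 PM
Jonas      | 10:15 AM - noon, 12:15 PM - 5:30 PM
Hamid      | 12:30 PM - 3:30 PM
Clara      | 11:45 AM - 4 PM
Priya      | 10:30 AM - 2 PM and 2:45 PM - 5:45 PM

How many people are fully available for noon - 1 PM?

3

Ben, Clara, and Priya can make the full 12:00-13:00 slot — that's 3.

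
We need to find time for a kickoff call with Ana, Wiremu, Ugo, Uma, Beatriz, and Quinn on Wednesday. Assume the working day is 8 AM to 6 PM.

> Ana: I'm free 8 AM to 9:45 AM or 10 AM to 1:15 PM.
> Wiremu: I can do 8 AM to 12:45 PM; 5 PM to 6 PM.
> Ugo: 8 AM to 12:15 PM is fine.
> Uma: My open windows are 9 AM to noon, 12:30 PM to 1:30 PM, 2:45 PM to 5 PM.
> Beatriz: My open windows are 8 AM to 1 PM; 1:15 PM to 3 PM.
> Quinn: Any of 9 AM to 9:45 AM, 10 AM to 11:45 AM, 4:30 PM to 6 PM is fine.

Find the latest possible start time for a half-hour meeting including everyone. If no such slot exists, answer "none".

11:15

Ana ∩ Wiremu: 08:00-09:45, 10:00-12:45.
Ana ∩ Wiremu ∩ Ugo: 08:00-09:45, 10:00-12:15.
Ana ∩ Wiremu ∩ Ugo ∩ Uma: 09:00-09:45, 10:00-12:00.
Ana ∩ Wiremu ∩ Ugo ∩ Uma ∩ Beatriz: 09:00-09:45, 10:00-12:00.
Ana ∩ Wiremu ∩ Ugo ∩ Uma ∩ Beatriz ∩ Quinn: 09:00-09:45, 10:00-11:45.
The last common window of at least 30 minutes is 10:00-11:45; a 30-minute meeting can start as late as 11:15 and still end by 11:45.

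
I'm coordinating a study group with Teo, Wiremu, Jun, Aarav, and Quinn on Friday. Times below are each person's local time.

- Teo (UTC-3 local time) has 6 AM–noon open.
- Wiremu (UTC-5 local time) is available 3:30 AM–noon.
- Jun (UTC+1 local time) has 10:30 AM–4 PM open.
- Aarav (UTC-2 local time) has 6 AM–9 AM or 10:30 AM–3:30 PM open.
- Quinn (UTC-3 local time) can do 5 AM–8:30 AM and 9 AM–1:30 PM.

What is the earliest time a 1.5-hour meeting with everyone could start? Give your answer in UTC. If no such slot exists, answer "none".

Teo in UTC: 09:00-15:00 (add 3h to convert from UTC-3).
Wiremu in UTC: 08:30-17:00 (add 5h to convert from UTC-5).
Jun in UTC: 09:30-15:00 (subtract 1h to convert from UTC+1).
Aarav in UTC: 08:00-11:00, 12:30-17:30 (add 2h to convert from UTC-2).
Quinn in UTC: 08:00-11:30, 12:00-16:30 (add 3h to convert from UTC-3).
Teo ∩ Wiremu: 09:00-15:00.
Teo ∩ Wiremu ∩ Jun: 09:30-15:00.
Teo ∩ Wiremu ∩ Jun ∩ Aarav: 09:30-11:00, 12:30-15:00.
Teo ∩ Wiremu ∩ Jun ∩ Aarav ∩ Quinn: 09:30-11:00, 12:30-15:00.
So the common availability across everyone is 09:30-11:00, 12:30-15:00.
The first common window of at least 90 minutes is 09:30-11:00, so the earliest start is 09:30.

09:30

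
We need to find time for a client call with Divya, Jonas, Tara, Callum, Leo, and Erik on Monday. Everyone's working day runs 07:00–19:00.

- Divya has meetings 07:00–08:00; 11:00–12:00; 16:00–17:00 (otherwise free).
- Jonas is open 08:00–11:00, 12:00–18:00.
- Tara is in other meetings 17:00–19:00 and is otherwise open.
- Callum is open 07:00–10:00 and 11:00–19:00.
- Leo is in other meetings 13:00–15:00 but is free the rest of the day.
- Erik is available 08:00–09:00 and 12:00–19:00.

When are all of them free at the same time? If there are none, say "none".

08:00-09:00, 12:00-13:00, 15:00-16:00

Divya free: 08:00-11:00, 12:00-16:00, 17:00-19:00 (invert busy blocks within the working day).
Jonas free: 08:00-11:00, 12:00-18:00.
Tara free: 07:00-17:00 (invert busy blocks within the working day).
Callum free: 07:00-10:00, 11:00-19:00.
Leo free: 07:00-13:00, 15:00-19:00 (invert busy blocks within the working day).
Erik free: 08:00-09:00, 12:00-19:00.
Divya ∩ Jonas: 08:00-11:00, 12:00-16:00, 17:00-18:00.
Divya ∩ Jonas ∩ Tara: 08:00-11:00, 12:00-16:00.
Divya ∩ Jonas ∩ Tara ∩ Callum: 08:00-10:00, 12:00-16:00.
Divya ∩ Jonas ∩ Tara ∩ Callum ∩ Leo: 08:00-10:00, 12:00-13:00, 15:00-16:00.
Divya ∩ Jonas ∩ Tara ∩ Callum ∩ Leo ∩ Erik: 08:00-09:00, 12:00-13:00, 15:00-16:00.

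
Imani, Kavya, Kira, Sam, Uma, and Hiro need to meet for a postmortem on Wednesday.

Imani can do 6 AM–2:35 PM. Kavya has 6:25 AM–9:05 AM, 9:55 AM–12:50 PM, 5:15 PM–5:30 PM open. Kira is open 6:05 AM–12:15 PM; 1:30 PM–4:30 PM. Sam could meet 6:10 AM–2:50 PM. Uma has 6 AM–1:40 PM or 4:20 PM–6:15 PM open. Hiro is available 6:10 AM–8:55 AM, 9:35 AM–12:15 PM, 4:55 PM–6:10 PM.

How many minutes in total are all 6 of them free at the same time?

Imani ∩ Kavya: 06:25-09:05, 09:55-12:50.
Imani ∩ Kavya ∩ Kira: 06:25-09:05, 09:55-12:15.
Imani ∩ Kavya ∩ Kira ∩ Sam: 06:25-09:05, 09:55-12:15.
Imani ∩ Kavya ∩ Kira ∩ Sam ∩ Uma: 06:25-09:05, 09:55-12:15.
Imani ∩ Kavya ∩ Kira ∩ Sam ∩ Uma ∩ Hiro: 06:25-08:55, 09:55-12:15.
Summing the common windows: 150 + 140 = 290 minutes.

290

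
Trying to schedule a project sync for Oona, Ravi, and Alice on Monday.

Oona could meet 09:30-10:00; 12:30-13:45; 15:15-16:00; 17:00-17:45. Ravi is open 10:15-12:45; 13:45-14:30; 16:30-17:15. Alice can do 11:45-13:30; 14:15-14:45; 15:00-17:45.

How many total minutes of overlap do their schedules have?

Oona ∩ Ravi: 12:30-12:45, 17:00-17:15.
Oona ∩ Ravi ∩ Alice: 12:30-12:45, 17:00-17:15.
Summing the common windows: 15 + 15 = 30 minutes.

30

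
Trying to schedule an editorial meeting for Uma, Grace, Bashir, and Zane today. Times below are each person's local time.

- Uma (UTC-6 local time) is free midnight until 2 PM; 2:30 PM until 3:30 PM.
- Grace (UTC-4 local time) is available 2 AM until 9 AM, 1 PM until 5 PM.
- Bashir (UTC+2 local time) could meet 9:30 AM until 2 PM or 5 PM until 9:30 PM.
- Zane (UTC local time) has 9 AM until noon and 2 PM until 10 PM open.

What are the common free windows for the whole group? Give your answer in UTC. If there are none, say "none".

09:00-12:00, 17:00-19:30

Uma in UTC: 06:00-20:00, 20:30-21:30 (add 6h to convert from UTC-6).
Grace in UTC: 06:00-13:00, 17:00-21:00 (add 4h to convert from UTC-4).
Bashir in UTC: 07:30-12:00, 15:00-19:30 (subtract 2h to convert from UTC+2).
Zane in UTC: 09:00-12:00, 14:00-22:00.
Uma ∩ Grace: 06:00-13:00, 17:00-20:00, 20:30-21:00.
Uma ∩ Grace ∩ Bashir: 07:30-12:00, 17:00-19:30.
Uma ∩ Grace ∩ Bashir ∩ Zane: 09:00-12:00, 17:00-19:30.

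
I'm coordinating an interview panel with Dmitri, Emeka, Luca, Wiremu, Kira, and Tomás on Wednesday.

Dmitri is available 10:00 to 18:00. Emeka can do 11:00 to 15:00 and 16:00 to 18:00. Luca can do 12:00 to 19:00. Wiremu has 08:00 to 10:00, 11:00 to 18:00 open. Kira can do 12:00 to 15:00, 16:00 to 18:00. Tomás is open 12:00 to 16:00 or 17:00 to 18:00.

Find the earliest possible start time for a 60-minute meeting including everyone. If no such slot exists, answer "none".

12:00

Dmitri ∩ Emeka: 11:00-15:00, 16:00-18:00.
Dmitri ∩ Emeka ∩ Luca: 12:00-15:00, 16:00-18:00.
Dmitri ∩ Emeka ∩ Luca ∩ Wiremu: 12:00-15:00, 16:00-18:00.
Dmitri ∩ Emeka ∩ Luca ∩ Wiremu ∩ Kira: 12:00-15:00, 16:00-18:00.
Dmitri ∩ Emeka ∩ Luca ∩ Wiremu ∩ Kira ∩ Tomás: 12:00-15:00, 17:00-18:00.
The first common window of at least 60 minutes is 12:00-15:00, so the earliest start is 12:00.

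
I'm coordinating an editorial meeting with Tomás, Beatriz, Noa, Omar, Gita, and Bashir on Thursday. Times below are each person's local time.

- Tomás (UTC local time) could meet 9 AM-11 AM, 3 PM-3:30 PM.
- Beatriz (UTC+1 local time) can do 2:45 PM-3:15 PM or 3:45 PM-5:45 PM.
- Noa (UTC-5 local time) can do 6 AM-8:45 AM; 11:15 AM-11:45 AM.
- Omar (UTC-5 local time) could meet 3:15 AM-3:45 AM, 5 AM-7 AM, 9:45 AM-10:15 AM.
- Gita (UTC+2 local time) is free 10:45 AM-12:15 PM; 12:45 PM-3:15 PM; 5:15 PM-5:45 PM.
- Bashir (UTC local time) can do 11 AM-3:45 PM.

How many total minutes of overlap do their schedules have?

Tomás in UTC: 09:00-11:00, 15:00-15:30.
Beatriz in UTC: 13:45-14:15, 14:45-16:45 (subtract 1h to convert from UTC+1).
Noa in UTC: 11:00-13:45, 16:15-16:45 (add 5h to convert from UTC-5).
Omar in UTC: 08:15-08:45, 10:00-12:00, 14:45-15:15 (add 5h to convert from UTC-5).
Gita in UTC: 08:45-10:15, 10:45-13:15, 15:15-15:45 (subtract 2h to convert from UTC+2).
Bashir in UTC: 11:00-15:45.
Tomás ∩ Beatriz: 15:00-15:30.
Tomás ∩ Beatriz ∩ Noa: ∅.
Tomás ∩ Beatriz ∩ Noa ∩ Omar: ∅.
Tomás ∩ Beatriz ∩ Noa ∩ Omar ∩ Gita: ∅.
Tomás ∩ Beatriz ∩ Noa ∩ Omar ∩ Gita ∩ Bashir: ∅.
There is no time when everyone is free.
There is no common window, so the total is 0 minutes.

0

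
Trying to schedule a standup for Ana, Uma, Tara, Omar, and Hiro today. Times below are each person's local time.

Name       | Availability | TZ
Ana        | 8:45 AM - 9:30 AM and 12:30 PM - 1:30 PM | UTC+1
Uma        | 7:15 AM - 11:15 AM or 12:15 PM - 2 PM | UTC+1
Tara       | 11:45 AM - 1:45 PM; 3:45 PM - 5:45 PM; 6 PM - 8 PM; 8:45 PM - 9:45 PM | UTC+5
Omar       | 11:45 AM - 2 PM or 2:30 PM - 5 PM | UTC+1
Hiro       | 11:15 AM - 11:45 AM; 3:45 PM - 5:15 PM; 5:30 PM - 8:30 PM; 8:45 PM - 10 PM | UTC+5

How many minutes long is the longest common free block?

Ana in UTC: 07:45-08:30, 11:30-12:30 (subtract 1h to convert from UTC+1).
Uma in UTC: 06:15-10:15, 11:15-13:00 (subtract 1h to convert from UTC+1).
Tara in UTC: 06:45-08:45, 10:45-12:45, 13:00-15:00, 15:45-16:45 (subtract 5h to convert from UTC+5).
Omar in UTC: 10:45-13:00, 13:30-16:00 (subtract 1h to convert from UTC+1).
Hiro in UTC: 06:15-06:45, 10:45-12:15, 12:30-15:30, 15:45-17:00 (subtract 5h to convert from UTC+5).
Ana ∩ Uma: 07:45-08:30, 11:30-12:30.
Ana ∩ Uma ∩ Tara: 07:45-08:30, 11:30-12:30.
Ana ∩ Uma ∩ Tara ∩ Omar: 11:30-12:30.
Ana ∩ Uma ∩ Tara ∩ Omar ∩ Hiro: 11:30-12:15.
The longest is 11:30-12:15 at 45 minutes.

45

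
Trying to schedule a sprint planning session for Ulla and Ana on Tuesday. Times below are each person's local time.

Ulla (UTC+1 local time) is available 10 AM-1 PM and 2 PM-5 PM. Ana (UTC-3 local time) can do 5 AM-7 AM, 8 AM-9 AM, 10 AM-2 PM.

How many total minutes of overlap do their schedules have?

Ulla in UTC: 09:00-12:00, 13:00-16:00 (subtract 1h to convert from UTC+1).
Ana in UTC: 08:00-10:00, 11:00-12:00, 13:00-17:00 (add 3h to convert from UTC-3).
Ulla ∩ Ana: 09:00-10:00, 11:00-12:00, 13:00-16:00.
Summing the common windows: 60 + 60 + 180 = 300 minutes.

300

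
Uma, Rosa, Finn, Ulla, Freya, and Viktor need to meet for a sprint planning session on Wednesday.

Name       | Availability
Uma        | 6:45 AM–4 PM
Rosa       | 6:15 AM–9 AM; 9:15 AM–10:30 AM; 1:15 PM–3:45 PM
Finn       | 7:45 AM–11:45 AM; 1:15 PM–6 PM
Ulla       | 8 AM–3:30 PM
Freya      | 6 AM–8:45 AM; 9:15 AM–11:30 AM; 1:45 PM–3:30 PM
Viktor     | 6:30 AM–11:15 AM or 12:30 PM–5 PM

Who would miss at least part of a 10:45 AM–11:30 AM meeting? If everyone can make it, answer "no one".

Rosa, Viktor

Uma: free for 10:45-11:30. Rosa: not fully free for 10:45-11:30. Finn: free for 10:45-11:30. Ulla: free for 10:45-11:30. Freya: free for 10:45-11:30. Viktor: not fully free for 10:45-11:30.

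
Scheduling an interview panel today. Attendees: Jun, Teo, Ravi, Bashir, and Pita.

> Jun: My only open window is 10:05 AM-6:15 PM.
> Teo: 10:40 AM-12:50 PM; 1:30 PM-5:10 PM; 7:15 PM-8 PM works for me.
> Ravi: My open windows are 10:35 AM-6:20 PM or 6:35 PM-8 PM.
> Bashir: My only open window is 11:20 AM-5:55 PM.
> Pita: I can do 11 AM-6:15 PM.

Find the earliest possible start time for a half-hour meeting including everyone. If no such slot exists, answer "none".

Jun ∩ Teo: 10:40-12:50, 13:30-17:10.
Jun ∩ Teo ∩ Ravi: 10:40-12:50, 13:30-17:10.
Jun ∩ Teo ∩ Ravi ∩ Bashir: 11:20-12:50, 13:30-17:10.
Jun ∩ Teo ∩ Ravi ∩ Bashir ∩ Pita: 11:20-12:50, 13:30-17:10.
The first common window of at least 30 minutes is 11:20-12:50, so the earliest start is 11:20.

11:20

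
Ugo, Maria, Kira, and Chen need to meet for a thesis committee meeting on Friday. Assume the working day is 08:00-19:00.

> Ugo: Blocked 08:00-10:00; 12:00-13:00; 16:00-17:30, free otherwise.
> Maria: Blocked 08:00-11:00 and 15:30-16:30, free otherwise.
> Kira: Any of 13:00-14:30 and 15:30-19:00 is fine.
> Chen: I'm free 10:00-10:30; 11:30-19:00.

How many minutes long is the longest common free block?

90

Ugo free: 10:00-12:00, 13:00-16:00, 17:30-19:00 (invert busy blocks within the working day).
Maria free: 11:00-15:30, 16:30-19:00 (invert busy blocks within the working day).
Kira free: 13:00-14:30, 15:30-19:00.
Chen free: 10:00-10:30, 11:30-19:00.
Ugo ∩ Maria: 11:00-12:00, 13:00-15:30, 17:30-19:00.
Ugo ∩ Maria ∩ Kira: 13:00-14:30, 17:30-19:00.
Ugo ∩ Maria ∩ Kira ∩ Chen: 13:00-14:30, 17:30-19:00.
The longest is 13:00-14:30 at 90 minutes.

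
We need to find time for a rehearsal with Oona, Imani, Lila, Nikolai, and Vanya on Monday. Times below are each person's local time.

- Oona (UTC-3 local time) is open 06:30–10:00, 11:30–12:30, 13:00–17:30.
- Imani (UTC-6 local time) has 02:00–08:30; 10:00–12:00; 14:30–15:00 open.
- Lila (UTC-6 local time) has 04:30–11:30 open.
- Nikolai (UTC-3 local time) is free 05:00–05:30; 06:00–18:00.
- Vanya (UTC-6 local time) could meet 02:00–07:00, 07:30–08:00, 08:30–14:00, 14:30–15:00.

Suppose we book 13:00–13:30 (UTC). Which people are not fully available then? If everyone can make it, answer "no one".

Oona, Vanya

Oona in UTC: 09:30-13:00, 14:30-15:30, 16:00-20:30 (add 3h to convert from UTC-3).
Imani in UTC: 08:00-14:30, 16:00-18:00, 20:30-21:00 (add 6h to convert from UTC-6).
Lila in UTC: 10:30-17:30 (add 6h to convert from UTC-6).
Nikolai in UTC: 08:00-08:30, 09:00-21:00 (add 3h to convert from UTC-3).
Vanya in UTC: 08:00-13:00, 13:30-14:00, 14:30-20:00, 20:30-21:00 (add 6h to convert from UTC-6).
Oona: not fully free for 13:00-13:30. Imani: free for 13:00-13:30. Lila: free for 13:00-13:30. Nikolai: free for 13:00-13:30. Vanya: not fully free for 13:00-13:30.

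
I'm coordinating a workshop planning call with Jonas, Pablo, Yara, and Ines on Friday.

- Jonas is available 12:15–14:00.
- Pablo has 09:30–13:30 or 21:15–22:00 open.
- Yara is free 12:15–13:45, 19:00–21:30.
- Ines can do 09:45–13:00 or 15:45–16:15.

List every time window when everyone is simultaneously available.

Jonas ∩ Pablo: 12:15-13:30.
Jonas ∩ Pablo ∩ Yara: 12:15-13:30.
Jonas ∩ Pablo ∩ Yara ∩ Ines: 12:15-13:00.

12:15-13:00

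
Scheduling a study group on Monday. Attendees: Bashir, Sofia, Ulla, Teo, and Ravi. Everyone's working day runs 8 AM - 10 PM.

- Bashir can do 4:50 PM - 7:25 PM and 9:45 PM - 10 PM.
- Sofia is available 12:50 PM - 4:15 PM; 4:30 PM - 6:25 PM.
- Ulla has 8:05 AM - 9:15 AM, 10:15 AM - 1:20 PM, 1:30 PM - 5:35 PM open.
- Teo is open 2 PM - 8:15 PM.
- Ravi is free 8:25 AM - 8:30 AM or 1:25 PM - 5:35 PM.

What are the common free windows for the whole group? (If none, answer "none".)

16:50-17:35

Bashir ∩ Sofia: 16:50-18:25.
Bashir ∩ Sofia ∩ Ulla: 16:50-17:35.
Bashir ∩ Sofia ∩ Ulla ∩ Teo: 16:50-17:35.
Bashir ∩ Sofia ∩ Ulla ∩ Teo ∩ Ravi: 16:50-17:35.
So the common availability across everyone is 16:50-17:35.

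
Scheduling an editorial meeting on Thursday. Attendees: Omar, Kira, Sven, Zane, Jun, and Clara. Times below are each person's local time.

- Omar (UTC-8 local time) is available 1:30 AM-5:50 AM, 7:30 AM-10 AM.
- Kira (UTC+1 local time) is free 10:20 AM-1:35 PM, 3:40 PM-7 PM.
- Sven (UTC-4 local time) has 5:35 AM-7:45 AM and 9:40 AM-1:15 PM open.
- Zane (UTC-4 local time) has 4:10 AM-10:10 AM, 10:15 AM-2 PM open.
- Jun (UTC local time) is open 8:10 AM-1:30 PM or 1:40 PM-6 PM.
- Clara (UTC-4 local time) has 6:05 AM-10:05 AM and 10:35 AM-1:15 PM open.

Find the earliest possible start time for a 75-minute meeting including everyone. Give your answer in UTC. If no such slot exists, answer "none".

10:05

Omar in UTC: 09:30-13:50, 15:30-18:00 (add 8h to convert from UTC-8).
Kira in UTC: 09:20-12:35, 14:40-18:00 (subtract 1h to convert from UTC+1).
Sven in UTC: 09:35-11:45, 13:40-17:15 (add 4h to convert from UTC-4).
Zane in UTC: 08:10-14:10, 14:15-18:00 (add 4h to convert from UTC-4).
Jun in UTC: 08:10-13:30, 13:40-18:00.
Clara in UTC: 10:05-14:05, 14:35-17:15 (add 4h to convert from UTC-4).
Omar ∩ Kira: 09:30-12:35, 15:30-18:00.
Omar ∩ Kira ∩ Sven: 09:35-11:45, 15:30-17:15.
Omar ∩ Kira ∩ Sven ∩ Zane: 09:35-11:45, 15:30-17:15.
Omar ∩ Kira ∩ Sven ∩ Zane ∩ Jun: 09:35-11:45, 15:30-17:15.
Omar ∩ Kira ∩ Sven ∩ Zane ∩ Jun ∩ Clara: 10:05-11:45, 15:30-17:15.
Those are the intersection windows.
The first common window of at least 75 minutes is 10:05-11:45, so the earliest start is 10:05.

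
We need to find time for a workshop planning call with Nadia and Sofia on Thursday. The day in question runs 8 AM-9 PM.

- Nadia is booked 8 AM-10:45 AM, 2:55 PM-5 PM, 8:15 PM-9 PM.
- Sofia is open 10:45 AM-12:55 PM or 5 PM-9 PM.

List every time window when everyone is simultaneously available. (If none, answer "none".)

Nadia free: 10:45-14:55, 17:00-20:15 (invert busy blocks within the working day).
Sofia free: 10:45-12:55, 17:00-21:00.
Nadia ∩ Sofia: 10:45-12:55, 17:00-20:15.

10:45-12:55, 17:00-20:15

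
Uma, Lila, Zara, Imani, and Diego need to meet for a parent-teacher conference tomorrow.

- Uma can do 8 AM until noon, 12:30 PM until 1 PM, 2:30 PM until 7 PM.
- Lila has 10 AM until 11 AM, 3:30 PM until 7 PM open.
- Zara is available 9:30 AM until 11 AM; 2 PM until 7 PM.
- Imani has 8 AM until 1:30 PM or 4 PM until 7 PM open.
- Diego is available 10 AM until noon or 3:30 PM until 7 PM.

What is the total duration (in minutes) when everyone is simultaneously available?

240

Uma ∩ Lila: 10:00-11:00, 15:30-19:00.
Uma ∩ Lila ∩ Zara: 10:00-11:00, 15:30-19:00.
Uma ∩ Lila ∩ Zara ∩ Imani: 10:00-11:00, 16:00-19:00.
Uma ∩ Lila ∩ Zara ∩ Imani ∩ Diego: 10:00-11:00, 16:00-19:00.
Summing the common windows: 60 + 180 = 240 minutes.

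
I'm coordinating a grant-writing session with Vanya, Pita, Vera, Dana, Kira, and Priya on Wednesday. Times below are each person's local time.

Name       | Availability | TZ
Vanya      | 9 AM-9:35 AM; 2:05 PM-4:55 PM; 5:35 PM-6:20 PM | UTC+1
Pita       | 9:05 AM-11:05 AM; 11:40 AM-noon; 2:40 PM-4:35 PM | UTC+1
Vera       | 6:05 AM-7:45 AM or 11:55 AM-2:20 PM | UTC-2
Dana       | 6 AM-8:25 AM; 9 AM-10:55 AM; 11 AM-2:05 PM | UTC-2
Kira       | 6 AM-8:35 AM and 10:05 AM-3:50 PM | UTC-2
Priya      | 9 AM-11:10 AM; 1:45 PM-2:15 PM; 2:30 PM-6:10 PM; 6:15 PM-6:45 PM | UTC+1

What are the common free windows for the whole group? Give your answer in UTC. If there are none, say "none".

08:05-08:35, 13:55-15:35

Vanya in UTC: 08:00-08:35, 13:05-15:55, 16:35-17:20 (subtract 1h to convert from UTC+1).
Pita in UTC: 08:05-10:05, 10:40-11:00, 13:40-15:35 (subtract 1h to convert from UTC+1).
Vera in UTC: 08:05-09:45, 13:55-16:20 (add 2h to convert from UTC-2).
Dana in UTC: 08:00-10:25, 11:00-12:55, 13:00-16:05 (add 2h to convert from UTC-2).
Kira in UTC: 08:00-10:35, 12:05-17:50 (add 2h to convert from UTC-2).
Priya in UTC: 08:00-10:10, 12:45-13:15, 13:30-17:10, 17:15-17:45 (subtract 1h to convert from UTC+1).
Vanya ∩ Pita: 08:05-08:35, 13:40-15:35.
Vanya ∩ Pita ∩ Vera: 08:05-08:35, 13:55-15:35.
Vanya ∩ Pita ∩ Vera ∩ Dana: 08:05-08:35, 13:55-15:35.
Vanya ∩ Pita ∩ Vera ∩ Dana ∩ Kira: 08:05-08:35, 13:55-15:35.
Vanya ∩ Pita ∩ Vera ∩ Dana ∩ Kira ∩ Priya: 08:05-08:35, 13:55-15:35.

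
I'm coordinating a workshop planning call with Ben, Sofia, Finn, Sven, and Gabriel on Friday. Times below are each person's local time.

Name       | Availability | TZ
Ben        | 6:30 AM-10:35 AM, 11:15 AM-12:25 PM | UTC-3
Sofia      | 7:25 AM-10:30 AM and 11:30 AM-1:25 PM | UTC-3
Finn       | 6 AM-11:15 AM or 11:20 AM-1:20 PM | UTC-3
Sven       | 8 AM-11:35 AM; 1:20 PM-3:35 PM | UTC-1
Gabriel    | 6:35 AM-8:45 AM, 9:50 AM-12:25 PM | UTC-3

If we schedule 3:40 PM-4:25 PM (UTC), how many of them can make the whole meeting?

2

Ben in UTC: 09:30-13:35, 14:15-15:25 (add 3h to convert from UTC-3).
Sofia in UTC: 10:25-13:30, 14:30-16:25 (add 3h to convert from UTC-3).
Finn in UTC: 09:00-14:15, 14:20-16:20 (add 3h to convert from UTC-3).
Sven in UTC: 09:00-12:35, 14:20-16:35 (add 1h to convert from UTC-1).
Gabriel in UTC: 09:35-11:45, 12:50-15:25 (add 3h to convert from UTC-3).
Sofia and Sven can make the full 15:40-16:25 slot — that's 2.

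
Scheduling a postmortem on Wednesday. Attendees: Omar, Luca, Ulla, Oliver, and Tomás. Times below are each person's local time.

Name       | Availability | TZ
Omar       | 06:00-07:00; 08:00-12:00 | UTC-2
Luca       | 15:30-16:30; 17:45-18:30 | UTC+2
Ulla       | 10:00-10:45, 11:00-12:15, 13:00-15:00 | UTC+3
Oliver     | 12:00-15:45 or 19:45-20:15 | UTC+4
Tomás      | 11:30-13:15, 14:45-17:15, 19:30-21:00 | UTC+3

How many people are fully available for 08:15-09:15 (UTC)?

2

Omar in UTC: 08:00-09:00, 10:00-14:00 (add 2h to convert from UTC-2).
Luca in UTC: 13:30-14:30, 15:45-16:30 (subtract 2h to convert from UTC+2).
Ulla in UTC: 07:00-07:45, 08:00-09:15, 10:00-12:00 (subtract 3h to convert from UTC+3).
Oliver in UTC: 08:00-11:45, 15:45-16:15 (subtract 4h to convert from UTC+4).
Tomás in UTC: 08:30-10:15, 11:45-14:15, 16:30-18:00 (subtract 3h to convert from UTC+3).
Ulla and Oliver can make the full 08:15-09:15 slot — that's 2.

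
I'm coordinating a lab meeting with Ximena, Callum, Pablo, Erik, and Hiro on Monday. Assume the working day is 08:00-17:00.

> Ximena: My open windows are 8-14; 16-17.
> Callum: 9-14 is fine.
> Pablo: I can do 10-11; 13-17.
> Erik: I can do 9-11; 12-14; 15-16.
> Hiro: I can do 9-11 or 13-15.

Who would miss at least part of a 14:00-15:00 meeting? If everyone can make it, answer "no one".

Callum, Erik, Ximena

Ximena: not fully free for 14:00-15:00. Callum: not fully free for 14:00-15:00. Pablo: free for 14:00-15:00. Erik: not fully free for 14:00-15:00. Hiro: free for 14:00-15:00.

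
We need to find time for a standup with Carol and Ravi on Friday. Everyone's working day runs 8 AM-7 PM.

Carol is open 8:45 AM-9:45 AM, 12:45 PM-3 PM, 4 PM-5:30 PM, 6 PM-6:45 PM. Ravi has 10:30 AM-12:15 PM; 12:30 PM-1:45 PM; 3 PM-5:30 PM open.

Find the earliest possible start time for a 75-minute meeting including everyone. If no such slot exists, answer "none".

16:00

Carol ∩ Ravi: 12:45-13:45, 16:00-17:30.
The first common window of at least 75 minutes is 16:00-17:30, so the earliest start is 16:00.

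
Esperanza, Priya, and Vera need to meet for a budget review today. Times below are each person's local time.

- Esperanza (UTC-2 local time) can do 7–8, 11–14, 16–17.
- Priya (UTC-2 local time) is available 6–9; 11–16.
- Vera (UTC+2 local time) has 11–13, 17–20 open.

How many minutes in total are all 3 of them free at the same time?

Esperanza in UTC: 09:00-10:00, 13:00-16:00, 18:00-19:00 (add 2h to convert from UTC-2).
Priya in UTC: 08:00-11:00, 13:00-18:00 (add 2h to convert from UTC-2).
Vera in UTC: 09:00-11:00, 15:00-18:00 (subtract 2h to convert from UTC+2).
Esperanza ∩ Priya: 09:00-10:00, 13:00-16:00.
Esperanza ∩ Priya ∩ Vera: 09:00-10:00, 15:00-16:00.
Summing the common windows: 60 + 60 = 120 minutes.

120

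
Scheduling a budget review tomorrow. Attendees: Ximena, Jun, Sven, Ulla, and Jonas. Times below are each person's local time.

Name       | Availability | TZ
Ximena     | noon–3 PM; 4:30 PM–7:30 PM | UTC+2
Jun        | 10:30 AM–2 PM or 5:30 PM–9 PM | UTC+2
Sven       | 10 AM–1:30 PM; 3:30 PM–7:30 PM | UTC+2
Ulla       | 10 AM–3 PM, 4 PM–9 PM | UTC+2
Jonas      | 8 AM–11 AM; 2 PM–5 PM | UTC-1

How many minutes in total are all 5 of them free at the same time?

210

Ximena in UTC: 10:00-13:00, 14:30-17:30 (subtract 2h to convert from UTC+2).
Jun in UTC: 08:30-12:00, 15:30-19:00 (subtract 2h to convert from UTC+2).
Sven in UTC: 08:00-11:30, 13:30-17:30 (subtract 2h to convert from UTC+2).
Ulla in UTC: 08:00-13:00, 14:00-19:00 (subtract 2h to convert from UTC+2).
Jonas in UTC: 09:00-12:00, 15:00-18:00 (add 1h to convert from UTC-1).
Ximena ∩ Jun: 10:00-12:00, 15:30-17:30.
Ximena ∩ Jun ∩ Sven: 10:00-11:30, 15:30-17:30.
Ximena ∩ Jun ∩ Sven ∩ Ulla: 10:00-11:30, 15:30-17:30.
Ximena ∩ Jun ∩ Sven ∩ Ulla ∩ Jonas: 10:00-11:30, 15:30-17:30.
Summing the common windows: 90 + 120 = 210 minutes.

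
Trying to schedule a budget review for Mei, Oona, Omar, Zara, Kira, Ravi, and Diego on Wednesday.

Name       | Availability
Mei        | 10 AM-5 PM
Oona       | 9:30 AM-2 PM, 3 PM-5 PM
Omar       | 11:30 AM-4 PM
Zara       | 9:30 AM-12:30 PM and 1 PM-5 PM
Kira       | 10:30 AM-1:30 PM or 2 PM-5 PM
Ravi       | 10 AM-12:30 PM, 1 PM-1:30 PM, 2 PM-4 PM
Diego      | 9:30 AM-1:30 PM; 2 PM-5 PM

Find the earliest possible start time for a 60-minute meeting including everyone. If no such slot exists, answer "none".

11:30

Mei ∩ Oona: 10:00-14:00, 15:00-17:00.
Mei ∩ Oona ∩ Omar: 11:30-14:00, 15:00-16:00.
Mei ∩ Oona ∩ Omar ∩ Zara: 11:30-12:30, 13:00-14:00, 15:00-16:00.
Mei ∩ Oona ∩ Omar ∩ Zara ∩ Kira: 11:30-12:30, 13:00-13:30, 15:00-16:00.
Mei ∩ Oona ∩ Omar ∩ Zara ∩ Kira ∩ Ravi: 11:30-12:30, 13:00-13:30, 15:00-16:00.
Mei ∩ Oona ∩ Omar ∩ Zara ∩ Kira ∩ Ravi ∩ Diego: 11:30-12:30, 13:00-13:30, 15:00-16:00.
Those are the intersection windows.
The first common window of at least 60 minutes is 11:30-12:30, so the earliest start is 11:30.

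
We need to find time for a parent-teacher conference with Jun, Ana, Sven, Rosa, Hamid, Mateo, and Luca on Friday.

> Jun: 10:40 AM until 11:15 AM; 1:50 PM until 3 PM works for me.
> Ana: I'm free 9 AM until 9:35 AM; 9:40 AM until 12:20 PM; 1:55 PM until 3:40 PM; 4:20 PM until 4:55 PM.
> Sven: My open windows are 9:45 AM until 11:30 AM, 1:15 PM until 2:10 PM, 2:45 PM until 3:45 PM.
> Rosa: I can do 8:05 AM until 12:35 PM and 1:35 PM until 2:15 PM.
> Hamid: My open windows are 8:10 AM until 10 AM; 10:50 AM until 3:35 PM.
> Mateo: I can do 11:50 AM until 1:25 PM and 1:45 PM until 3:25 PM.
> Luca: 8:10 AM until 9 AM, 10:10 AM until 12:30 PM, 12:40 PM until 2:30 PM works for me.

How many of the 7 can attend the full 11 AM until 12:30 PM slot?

3

Rosa, Hamid, and Luca can make the full 11:00-12:30 slot — that's 3.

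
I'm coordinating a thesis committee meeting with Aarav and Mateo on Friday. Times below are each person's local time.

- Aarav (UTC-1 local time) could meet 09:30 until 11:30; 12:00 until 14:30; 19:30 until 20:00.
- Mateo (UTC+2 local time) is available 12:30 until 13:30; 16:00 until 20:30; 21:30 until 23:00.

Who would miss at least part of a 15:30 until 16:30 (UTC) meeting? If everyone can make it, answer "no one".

Aarav

Aarav in UTC: 10:30-12:30, 13:00-15:30, 20:30-21:00 (add 1h to convert from UTC-1).
Mateo in UTC: 10:30-11:30, 14:00-18:30, 19:30-21:00 (subtract 2h to convert from UTC+2).
Aarav: not fully free for 15:30-16:30. Mateo: free for 15:30-16:30.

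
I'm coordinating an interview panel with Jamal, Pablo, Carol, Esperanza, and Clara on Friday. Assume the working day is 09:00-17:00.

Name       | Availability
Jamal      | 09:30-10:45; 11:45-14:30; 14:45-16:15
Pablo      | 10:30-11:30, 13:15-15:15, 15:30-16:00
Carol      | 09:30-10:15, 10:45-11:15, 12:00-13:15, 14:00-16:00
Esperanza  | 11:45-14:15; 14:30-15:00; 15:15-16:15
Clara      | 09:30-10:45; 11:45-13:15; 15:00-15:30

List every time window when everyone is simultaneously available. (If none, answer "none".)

Jamal ∩ Pablo: 10:30-10:45, 13:15-14:30, 14:45-15:15, 15:30-16:00.
Jamal ∩ Pablo ∩ Carol: 14:00-14:30, 14:45-15:15, 15:30-16:00.
Jamal ∩ Pablo ∩ Carol ∩ Esperanza: 14:00-14:15, 14:45-15:00, 15:30-16:00.
Jamal ∩ Pablo ∩ Carol ∩ Esperanza ∩ Clara: ∅.
There is no time when everyone is free.

none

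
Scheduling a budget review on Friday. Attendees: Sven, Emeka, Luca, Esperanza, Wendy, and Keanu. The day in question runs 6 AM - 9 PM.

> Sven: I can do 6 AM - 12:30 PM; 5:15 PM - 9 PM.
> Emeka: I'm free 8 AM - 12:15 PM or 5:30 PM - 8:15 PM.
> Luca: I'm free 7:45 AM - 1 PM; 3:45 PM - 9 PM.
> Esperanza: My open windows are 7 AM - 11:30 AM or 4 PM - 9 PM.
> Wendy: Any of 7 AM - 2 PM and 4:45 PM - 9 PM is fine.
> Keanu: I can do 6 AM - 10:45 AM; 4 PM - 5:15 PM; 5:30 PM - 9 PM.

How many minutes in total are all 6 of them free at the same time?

330

Sven ∩ Emeka: 08:00-12:15, 17:30-20:15.
Sven ∩ Emeka ∩ Luca: 08:00-12:15, 17:30-20:15.
Sven ∩ Emeka ∩ Luca ∩ Esperanza: 08:00-11:30, 17:30-20:15.
Sven ∩ Emeka ∩ Luca ∩ Esperanza ∩ Wendy: 08:00-11:30, 17:30-20:15.
Sven ∩ Emeka ∩ Luca ∩ Esperanza ∩ Wendy ∩ Keanu: 08:00-10:45, 17:30-20:15.
Summing the common windows: 165 + 165 = 330 minutes.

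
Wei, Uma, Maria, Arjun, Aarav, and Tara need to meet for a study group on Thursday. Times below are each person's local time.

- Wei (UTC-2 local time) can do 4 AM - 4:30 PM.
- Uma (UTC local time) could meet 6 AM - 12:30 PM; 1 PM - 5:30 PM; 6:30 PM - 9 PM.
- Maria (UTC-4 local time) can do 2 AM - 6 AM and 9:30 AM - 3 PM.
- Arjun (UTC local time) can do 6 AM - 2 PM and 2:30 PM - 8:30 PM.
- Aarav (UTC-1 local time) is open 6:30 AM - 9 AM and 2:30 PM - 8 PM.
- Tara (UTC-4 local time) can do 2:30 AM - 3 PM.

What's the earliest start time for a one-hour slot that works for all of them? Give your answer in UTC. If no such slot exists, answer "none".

Wei in UTC: 06:00-18:30 (add 2h to convert from UTC-2).
Uma in UTC: 06:00-12:30, 13:00-17:30, 18:30-21:00.
Maria in UTC: 06:00-10:00, 13:30-19:00 (add 4h to convert from UTC-4).
Arjun in UTC: 06:00-14:00, 14:30-20:30.
Aarav in UTC: 07:30-10:00, 15:30-21:00 (add 1h to convert from UTC-1).
Tara in UTC: 06:30-19:00 (add 4h to convert from UTC-4).
Wei ∩ Uma: 06:00-12:30, 13:00-17:30.
Wei ∩ Uma ∩ Maria: 06:00-10:00, 13:30-17:30.
Wei ∩ Uma ∩ Maria ∩ Arjun: 06:00-10:00, 13:30-14:00, 14:30-17:30.
Wei ∩ Uma ∩ Maria ∩ Arjun ∩ Aarav: 07:30-10:00, 15:30-17:30.
Wei ∩ Uma ∩ Maria ∩ Arjun ∩ Aarav ∩ Tara: 07:30-10:00, 15:30-17:30.
The first common window of at least 60 minutes is 07:30-10:00, so the earliest start is 07:30.

07:30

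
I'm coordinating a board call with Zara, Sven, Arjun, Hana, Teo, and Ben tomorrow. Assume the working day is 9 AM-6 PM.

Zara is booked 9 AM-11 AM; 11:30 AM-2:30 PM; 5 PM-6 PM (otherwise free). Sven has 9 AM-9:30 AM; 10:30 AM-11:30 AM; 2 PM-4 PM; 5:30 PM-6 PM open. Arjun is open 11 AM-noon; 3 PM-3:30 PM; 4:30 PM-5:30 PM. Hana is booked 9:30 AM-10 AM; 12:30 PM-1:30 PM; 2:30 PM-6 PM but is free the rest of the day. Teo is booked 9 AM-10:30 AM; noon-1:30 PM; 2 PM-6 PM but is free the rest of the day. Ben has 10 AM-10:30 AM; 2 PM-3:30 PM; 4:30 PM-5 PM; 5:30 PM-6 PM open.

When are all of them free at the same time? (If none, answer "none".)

none

Zara free: 11:00-11:30, 14:30-17:00 (invert busy blocks within the working day).
Sven free: 09:00-09:30, 10:30-11:30, 14:00-16:00, 17:30-18:00.
Arjun free: 11:00-12:00, 15:00-15:30, 16:30-17:30.
Hana free: 09:00-09:30, 10:00-12:30, 13:30-14:30 (invert busy blocks within the working day).
Teo free: 10:30-12:00, 13:30-14:00 (invert busy blocks within the working day).
Ben free: 10:00-10:30, 14:00-15:30, 16:30-17:00, 17:30-18:00.
Zara ∩ Sven: 11:00-11:30, 14:30-16:00.
Zara ∩ Sven ∩ Arjun: 11:00-11:30, 15:00-15:30.
Zara ∩ Sven ∩ Arjun ∩ Hana: 11:00-11:30.
Zara ∩ Sven ∩ Arjun ∩ Hana ∩ Teo: 11:00-11:30.
Zara ∩ Sven ∩ Arjun ∩ Hana ∩ Teo ∩ Ben: ∅.
There is no time when everyone is free.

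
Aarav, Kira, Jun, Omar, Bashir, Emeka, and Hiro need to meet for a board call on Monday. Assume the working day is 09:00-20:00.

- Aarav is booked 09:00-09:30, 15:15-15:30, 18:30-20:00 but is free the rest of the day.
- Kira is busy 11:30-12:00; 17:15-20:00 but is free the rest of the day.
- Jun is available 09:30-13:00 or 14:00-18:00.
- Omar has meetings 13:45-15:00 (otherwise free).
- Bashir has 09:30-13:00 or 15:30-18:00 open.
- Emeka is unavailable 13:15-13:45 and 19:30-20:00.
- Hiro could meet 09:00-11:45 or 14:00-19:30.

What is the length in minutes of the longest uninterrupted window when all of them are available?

120

Aarav free: 09:30-15:15, 15:30-18:30 (invert busy blocks within the working day).
Kira free: 09:00-11:30, 12:00-17:15 (invert busy blocks within the working day).
Jun free: 09:30-13:00, 14:00-18:00.
Omar free: 09:00-13:45, 15:00-20:00 (invert busy blocks within the working day).
Bashir free: 09:30-13:00, 15:30-18:00.
Emeka free: 09:00-13:15, 13:45-19:30 (invert busy blocks within the working day).
Hiro free: 09:00-11:45, 14:00-19:30.
Aarav ∩ Kira: 09:30-11:30, 12:00-15:15, 15:30-17:15.
Aarav ∩ Kira ∩ Jun: 09:30-11:30, 12:00-13:00, 14:00-15:15, 15:30-17:15.
Aarav ∩ Kira ∩ Jun ∩ Omar: 09:30-11:30, 12:00-13:00, 15:00-15:15, 15:30-17:15.
Aarav ∩ Kira ∩ Jun ∩ Omar ∩ Bashir: 09:30-11:30, 12:00-13:00, 15:30-17:15.
Aarav ∩ Kira ∩ Jun ∩ Omar ∩ Bashir ∩ Emeka: 09:30-11:30, 12:00-13:00, 15:30-17:15.
Aarav ∩ Kira ∩ Jun ∩ Omar ∩ Bashir ∩ Emeka ∩ Hiro: 09:30-11:30, 15:30-17:15.
The longest is 09:30-11:30 at 120 minutes.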